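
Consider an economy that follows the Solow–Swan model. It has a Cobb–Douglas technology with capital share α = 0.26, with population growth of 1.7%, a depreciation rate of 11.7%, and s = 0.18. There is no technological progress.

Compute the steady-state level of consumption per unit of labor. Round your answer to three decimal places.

c* ≈ 0.910

In steady state, investment equals break-even investment: s·k^α = (n + δ)·k.
Rearranging, k^(1−α) = s / (n + δ).
k^0.74 = 0.18 / (0.017 + 0.117) = 0.18 / 0.134 = 1.3433
k* = 1.3433^(1/0.74) ≈ 1.4901
y* = (k*)^α = 1.4901^0.26 ≈ 1.1093
c* = (1 − s)·y* = (1 − 0.18) × 1.1093 ≈ 0.9096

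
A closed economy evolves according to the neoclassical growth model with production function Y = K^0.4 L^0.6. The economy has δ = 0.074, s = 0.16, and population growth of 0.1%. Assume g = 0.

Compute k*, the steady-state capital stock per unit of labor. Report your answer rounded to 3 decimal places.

At the steady state, Δk = 0, so s·k^α = (n + δ)·k.
Rearranging, k^(1−α) = s / (n + δ).
k^0.6 = 0.16 / (0.001 + 0.074) = 0.16 / 0.075 = 2.1333
k* = 2.1333^(1/0.6) ≈ 3.5352

k* ≈ 3.535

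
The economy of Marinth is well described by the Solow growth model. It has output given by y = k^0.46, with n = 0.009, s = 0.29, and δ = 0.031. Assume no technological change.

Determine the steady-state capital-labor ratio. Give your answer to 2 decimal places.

Steady state requires s·f(k) = (n + δ)·k, i.e. s·k^α = (n + δ)·k.
Dividing both sides by k: k^(1−α) = s / (n + δ).
k^0.54 = 0.29 / (0.009 + 0.031) = 0.29 / 0.040 = 7.2500
k* = 7.2500^(1/0.54) ≈ 39.1939

k* = 39.19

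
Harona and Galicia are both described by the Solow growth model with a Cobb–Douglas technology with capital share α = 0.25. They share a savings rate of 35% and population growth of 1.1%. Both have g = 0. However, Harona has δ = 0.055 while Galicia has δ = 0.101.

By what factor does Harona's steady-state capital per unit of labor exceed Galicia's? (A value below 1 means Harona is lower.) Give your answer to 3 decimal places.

Steady-state k* = [s/(n + δ)]^(1/(1−α)), so the ratio is [ (s_H/(n + δ)_H) / (s_G/(n + δ)_G) ]^1.3333.
s_H/(n + δ)_H = 0.35/0.066 = 5.3030; s_G/(n + δ)_G = 0.35/0.112 = 3.1250.
Ratio = (5.3030/3.1250)^1.3333 = 1.6970^1.3333 ≈ 2.0241

ratio ≈ 2.024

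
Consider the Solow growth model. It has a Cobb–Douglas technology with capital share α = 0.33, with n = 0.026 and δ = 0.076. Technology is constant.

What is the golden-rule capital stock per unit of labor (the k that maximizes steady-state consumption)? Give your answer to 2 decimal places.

k_gold ≈ 5.77

The golden rule sets f'(k) = n + δ, i.e. α·k^(α−1) = n + δ.
So k^(1−α) = α / (n + δ) = 0.33 / 0.102 = 3.2353.
k_gold = 3.2353^(1/0.67) ≈ 5.7685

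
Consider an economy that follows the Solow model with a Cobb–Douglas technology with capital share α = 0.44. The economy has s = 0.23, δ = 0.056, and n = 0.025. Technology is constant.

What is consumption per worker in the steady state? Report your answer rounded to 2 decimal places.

Steady state requires s·f(k) = (n + δ)·k, i.e. s·k^α = (n + δ)·k.
Dividing both sides by k: k^(1−α) = s / (n + δ).
k^0.56 = 0.23 / (0.025 + 0.056) = 0.23 / 0.081 = 2.8395
k* = 2.8395^(1/0.56) ≈ 6.4470
y* = (k*)^α = 6.4470^0.44 ≈ 2.2705
c* = (1 − s)·y* = (1 − 0.23) × 2.2705 ≈ 1.7483

c* ≈ 1.75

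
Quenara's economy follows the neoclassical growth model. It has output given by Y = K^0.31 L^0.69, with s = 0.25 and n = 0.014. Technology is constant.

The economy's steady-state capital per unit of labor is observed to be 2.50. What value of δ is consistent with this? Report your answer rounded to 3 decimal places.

Steady state requires s·f(k) = (n + δ)·k, i.e. s·k^α = (n + δ)·k.
So s / (n + δ) = (k*)^(1−α) = 2.50^0.69 = 1.8818.
Therefore n + δ = s / 1.8818 = 0.25 / 1.8818 = 0.1329, so δ = 0.1329 − 0.014 = 0.1189.

δ ≈ 0.119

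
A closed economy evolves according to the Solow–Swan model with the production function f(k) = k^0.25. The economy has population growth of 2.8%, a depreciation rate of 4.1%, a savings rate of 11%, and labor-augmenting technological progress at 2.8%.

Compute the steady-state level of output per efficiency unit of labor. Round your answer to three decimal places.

In steady state, investment equals break-even investment: s·k^α = (n + g + δ)·k.
Dividing both sides by k: k^(1−α) = s / (n + g + δ).
k^0.75 = 0.11 / (0.028 + 0.028 + 0.041) = 0.11 / 0.097 = 1.1340
k* = 1.1340^(1/0.75) ≈ 1.1825
y* = (k*)^α = 1.1825^0.25 ≈ 1.0428

y* ≈ 1.043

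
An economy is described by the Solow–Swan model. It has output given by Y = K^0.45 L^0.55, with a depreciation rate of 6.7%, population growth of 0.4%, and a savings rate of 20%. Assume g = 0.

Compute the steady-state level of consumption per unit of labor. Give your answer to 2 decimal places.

In steady state, investment equals break-even investment: s·k^α = (n + δ)·k.
Dividing both sides by k: k^(1−α) = s / (n + δ).
k^0.55 = 0.20 / (0.004 + 0.067) = 0.20 / 0.071 = 2.8169
k* = 2.8169^(1/0.55) ≈ 6.5730
y* = (k*)^α = 6.5730^0.45 ≈ 2.3334
c* = (1 − s)·y* = (1 − 0.20) × 2.3334 ≈ 1.8667

c* = 1.87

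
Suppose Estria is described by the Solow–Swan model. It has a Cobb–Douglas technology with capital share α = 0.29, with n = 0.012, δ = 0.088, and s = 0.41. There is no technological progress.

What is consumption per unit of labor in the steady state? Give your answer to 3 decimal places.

c* = 1.050

Steady state requires s·f(k) = (n + δ)·k, i.e. s·k^α = (n + δ)·k.
Rearranging, k^(1−α) = s / (n + δ).
k^0.71 = 0.41 / (0.012 + 0.088) = 0.41 / 0.100 = 4.1000
k* = 4.1000^(1/0.71) ≈ 7.2958
y* = (k*)^α = 7.2958^0.29 ≈ 1.7795
c* = (1 − s)·y* = (1 − 0.41) × 1.7795 ≈ 1.0499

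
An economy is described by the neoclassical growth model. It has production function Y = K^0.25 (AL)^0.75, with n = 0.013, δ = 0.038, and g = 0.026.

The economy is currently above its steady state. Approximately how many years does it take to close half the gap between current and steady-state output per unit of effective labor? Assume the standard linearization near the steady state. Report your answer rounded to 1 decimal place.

half-life ≈ 12.0 years

Near the steady state the convergence rate is λ = (1 − α)(n + g + δ).
λ = (1 − 0.25) × 0.077 = 0.75 × 0.077 = 0.05775
Half-life = ln 2 / λ = 0.6931 / 0.05775 ≈ 12.00 years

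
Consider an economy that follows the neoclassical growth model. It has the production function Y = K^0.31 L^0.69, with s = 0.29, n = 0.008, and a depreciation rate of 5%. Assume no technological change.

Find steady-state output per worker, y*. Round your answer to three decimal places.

y* ≈ 2.061

At the steady state, Δk = 0, so s·k^α = (n + δ)·k.
Rearranging, k^(1−α) = s / (n + δ).
k^0.69 = 0.29 / (0.008 + 0.050) = 0.29 / 0.058 = 5.0000
k* = 5.0000^(1/0.69) ≈ 10.3039
y* = (k*)^α = 10.3039^0.31 ≈ 2.0608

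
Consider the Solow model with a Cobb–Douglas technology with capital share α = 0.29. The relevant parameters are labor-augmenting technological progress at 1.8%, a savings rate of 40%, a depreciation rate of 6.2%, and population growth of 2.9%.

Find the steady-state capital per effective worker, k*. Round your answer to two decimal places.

k* = 6.24

In steady state, investment equals break-even investment: s·k^α = (n + g + δ)·k.
Dividing both sides by k: k^(1−α) = s / (n + g + δ).
k^0.71 = 0.40 / (0.029 + 0.018 + 0.062) = 0.40 / 0.109 = 3.6697
k* = 3.6697^(1/0.71) ≈ 6.2410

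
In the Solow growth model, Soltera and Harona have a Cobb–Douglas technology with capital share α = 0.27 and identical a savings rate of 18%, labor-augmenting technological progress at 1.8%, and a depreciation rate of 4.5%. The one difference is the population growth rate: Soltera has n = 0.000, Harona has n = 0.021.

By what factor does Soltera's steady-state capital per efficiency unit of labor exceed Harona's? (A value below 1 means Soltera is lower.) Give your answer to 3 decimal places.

ratio ≈ 1.483

Steady-state k* = [s/(n + g + δ)]^(1/(1−α)), so the ratio is [ (s_S/(n + g + δ)_S) / (s_H/(n + g + δ)_H) ]^1.3699.
s_S/(n + g + δ)_S = 0.18/0.063 = 2.8571; s_H/(n + g + δ)_H = 0.18/0.084 = 2.1429.
Ratio = (2.8571/2.1429)^1.3699 = 1.3333^1.3699 ≈ 1.4830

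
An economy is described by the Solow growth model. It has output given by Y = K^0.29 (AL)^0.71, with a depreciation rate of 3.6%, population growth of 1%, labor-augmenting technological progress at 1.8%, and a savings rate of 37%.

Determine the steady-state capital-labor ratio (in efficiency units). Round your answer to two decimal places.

k* ≈ 11.84

Steady state requires s·f(k) = (n + g + δ)·k, i.e. s·k^α = (n + g + δ)·k.
Rearranging, k^(1−α) = s / (n + g + δ).
k^0.71 = 0.37 / (0.010 + 0.018 + 0.036) = 0.37 / 0.064 = 5.7813
k* = 5.7813^(1/0.71) ≈ 11.8379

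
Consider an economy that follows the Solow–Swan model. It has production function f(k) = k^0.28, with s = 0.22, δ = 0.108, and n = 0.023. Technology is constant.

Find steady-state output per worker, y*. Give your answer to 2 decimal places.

y* ≈ 1.22

Steady state requires s·f(k) = (n + δ)·k, i.e. s·k^α = (n + δ)·k.
Rearranging, k^(1−α) = s / (n + δ).
k^0.72 = 0.22 / (0.023 + 0.108) = 0.22 / 0.131 = 1.6794
k* = 1.6794^(1/0.72) ≈ 2.0545
y* = (k*)^α = 2.0545^0.28 ≈ 1.2234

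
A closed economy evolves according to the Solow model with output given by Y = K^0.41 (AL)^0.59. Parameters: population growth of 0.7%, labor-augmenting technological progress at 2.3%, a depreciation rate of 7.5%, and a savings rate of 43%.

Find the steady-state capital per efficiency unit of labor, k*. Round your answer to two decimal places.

k* ≈ 10.91

In steady state, investment equals break-even investment: s·k^α = (n + g + δ)·k.
Rearranging, k^(1−α) = s / (n + g + δ).
k^0.59 = 0.43 / (0.007 + 0.023 + 0.075) = 0.43 / 0.105 = 4.0952
k* = 4.0952^(1/0.59) ≈ 10.9082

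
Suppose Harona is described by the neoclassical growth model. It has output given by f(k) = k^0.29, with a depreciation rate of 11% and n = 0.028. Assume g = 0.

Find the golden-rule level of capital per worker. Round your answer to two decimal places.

k_gold ≈ 2.85

The golden rule sets f'(k) = n + δ, i.e. α·k^(α−1) = n + δ.
So k^(1−α) = α / (n + δ) = 0.29 / 0.138 = 2.1014.
k_gold = 2.1014^(1/0.71) ≈ 2.8460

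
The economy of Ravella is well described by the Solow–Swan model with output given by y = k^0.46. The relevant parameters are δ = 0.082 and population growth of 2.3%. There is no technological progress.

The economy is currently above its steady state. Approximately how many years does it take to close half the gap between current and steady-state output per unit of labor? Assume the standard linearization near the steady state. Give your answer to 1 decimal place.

half-life ≈ 12.2 years

Near the steady state the convergence rate is λ = (1 − α)(n + δ).
λ = (1 − 0.46) × 0.105 = 0.54 × 0.105 = 0.0567
Half-life = ln 2 / λ = 0.6931 / 0.0567 ≈ 12.22 years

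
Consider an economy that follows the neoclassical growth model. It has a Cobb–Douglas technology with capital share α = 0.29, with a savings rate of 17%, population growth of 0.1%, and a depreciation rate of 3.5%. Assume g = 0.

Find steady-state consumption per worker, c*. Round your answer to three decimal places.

Steady state requires s·f(k) = (n + δ)·k, i.e. s·k^α = (n + δ)·k.
Rearranging, k^(1−α) = s / (n + δ).
k^0.71 = 0.17 / (0.001 + 0.035) = 0.17 / 0.036 = 4.7222
k* = 4.7222^(1/0.71) ≈ 8.9022
y* = (k*)^α = 8.9022^0.29 ≈ 1.8852
c* = (1 − s)·y* = (1 − 0.17) × 1.8852 ≈ 1.5647

c* ≈ 1.565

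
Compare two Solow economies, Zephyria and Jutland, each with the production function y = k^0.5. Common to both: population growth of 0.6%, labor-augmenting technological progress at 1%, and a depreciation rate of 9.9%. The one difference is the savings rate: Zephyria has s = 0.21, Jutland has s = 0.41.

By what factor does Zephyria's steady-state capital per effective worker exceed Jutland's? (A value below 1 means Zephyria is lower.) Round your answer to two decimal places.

ratio ≈ 0.26

Steady-state k* = [s/(n + g + δ)]^(1/(1−α)), so the ratio is [ (s_Z/(n + g + δ)_Z) / (s_J/(n + g + δ)_J) ]^2.
s_Z/(n + g + δ)_Z = 0.21/0.115 = 1.8261; s_J/(n + g + δ)_J = 0.41/0.115 = 3.5652.
Ratio = (1.8261/3.5652)^2 = 0.5122^2 ≈ 0.2623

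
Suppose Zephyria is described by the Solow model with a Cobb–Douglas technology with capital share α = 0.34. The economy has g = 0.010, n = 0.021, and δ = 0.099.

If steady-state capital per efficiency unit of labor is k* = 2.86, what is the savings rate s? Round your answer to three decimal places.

At the steady state, Δk = 0, so s·k^α = (n + g + δ)·k.
So s / (n + g + δ) = (k*)^(1−α) = 2.86^0.66 = 2.0008.
Therefore s = 2.0008 × (n + g + δ) = 2.0008 × 0.130 = 0.2601.

s ≈ 0.260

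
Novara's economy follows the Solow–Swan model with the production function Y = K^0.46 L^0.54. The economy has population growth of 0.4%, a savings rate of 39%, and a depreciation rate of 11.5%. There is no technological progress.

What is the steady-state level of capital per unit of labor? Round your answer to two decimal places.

Steady state requires s·f(k) = (n + δ)·k, i.e. s·k^α = (n + δ)·k.
Rearranging, k^(1−α) = s / (n + δ).
k^0.54 = 0.39 / (0.004 + 0.115) = 0.39 / 0.119 = 3.2773
k* = 3.2773^(1/0.54) ≈ 9.0086

k* = 9.01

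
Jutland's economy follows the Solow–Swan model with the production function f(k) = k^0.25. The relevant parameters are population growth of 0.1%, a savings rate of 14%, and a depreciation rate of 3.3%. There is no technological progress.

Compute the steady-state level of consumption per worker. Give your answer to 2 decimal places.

c* ≈ 1.38

In steady state, investment equals break-even investment: s·k^α = (n + δ)·k.
Rearranging, k^(1−α) = s / (n + δ).
k^0.75 = 0.14 / (0.001 + 0.033) = 0.14 / 0.034 = 4.1176
k* = 4.1176^(1/0.75) ≈ 6.5997
y* = (k*)^α = 6.5997^0.25 ≈ 1.6028
c* = (1 − s)·y* = (1 − 0.14) × 1.6028 ≈ 1.3784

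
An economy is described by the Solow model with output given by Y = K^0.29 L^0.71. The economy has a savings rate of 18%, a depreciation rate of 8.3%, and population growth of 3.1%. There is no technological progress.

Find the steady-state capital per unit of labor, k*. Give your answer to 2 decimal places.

k* ≈ 1.90

Steady state requires s·f(k) = (n + δ)·k, i.e. s·k^α = (n + δ)·k.
Dividing both sides by k: k^(1−α) = s / (n + δ).
k^0.71 = 0.18 / (0.031 + 0.083) = 0.18 / 0.114 = 1.5789
k* = 1.5789^(1/0.71) ≈ 1.9027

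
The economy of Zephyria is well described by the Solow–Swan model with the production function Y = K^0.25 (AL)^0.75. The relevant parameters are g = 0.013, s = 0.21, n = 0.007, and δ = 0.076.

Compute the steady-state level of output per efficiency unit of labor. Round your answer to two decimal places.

In steady state, investment equals break-even investment: s·k^α = (n + g + δ)·k.
Rearranging, k^(1−α) = s / (n + g + δ).
k^0.75 = 0.21 / (0.007 + 0.013 + 0.076) = 0.21 / 0.096 = 2.1875
k* = 2.1875^(1/0.75) ≈ 2.8396
y* = (k*)^α = 2.8396^0.25 ≈ 1.2981

y* = 1.30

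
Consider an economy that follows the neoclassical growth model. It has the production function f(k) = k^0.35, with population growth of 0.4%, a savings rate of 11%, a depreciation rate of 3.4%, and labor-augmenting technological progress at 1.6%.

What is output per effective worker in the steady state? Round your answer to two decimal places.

y* ≈ 1.47

Steady state requires s·f(k) = (n + g + δ)·k, i.e. s·k^α = (n + g + δ)·k.
Dividing both sides by k: k^(1−α) = s / (n + g + δ).
k^0.65 = 0.11 / (0.004 + 0.016 + 0.034) = 0.11 / 0.054 = 2.0370
k* = 2.0370^(1/0.65) ≈ 2.9879
y* = (k*)^α = 2.9879^0.35 ≈ 1.4668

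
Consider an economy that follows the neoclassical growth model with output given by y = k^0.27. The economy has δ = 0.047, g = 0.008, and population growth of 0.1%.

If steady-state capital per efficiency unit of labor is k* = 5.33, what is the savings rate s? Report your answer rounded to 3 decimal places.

In steady state, investment equals break-even investment: s·k^α = (n + g + δ)·k.
So s / (n + g + δ) = (k*)^(1−α) = 5.33^0.73 = 3.3924.
Therefore s = 3.3924 × (n + g + δ) = 3.3924 × 0.056 = 0.1900.

s ≈ 0.190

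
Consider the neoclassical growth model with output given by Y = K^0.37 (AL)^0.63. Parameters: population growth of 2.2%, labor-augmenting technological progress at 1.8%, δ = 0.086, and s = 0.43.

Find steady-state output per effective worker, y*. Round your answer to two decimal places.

Steady state requires s·f(k) = (n + g + δ)·k, i.e. s·k^α = (n + g + δ)·k.
Rearranging, k^(1−α) = s / (n + g + δ).
k^0.63 = 0.43 / (0.022 + 0.018 + 0.086) = 0.43 / 0.126 = 3.4127
k* = 3.4127^(1/0.63) ≈ 7.0176
y* = (k*)^α = 7.0176^0.37 ≈ 2.0563

y* = 2.06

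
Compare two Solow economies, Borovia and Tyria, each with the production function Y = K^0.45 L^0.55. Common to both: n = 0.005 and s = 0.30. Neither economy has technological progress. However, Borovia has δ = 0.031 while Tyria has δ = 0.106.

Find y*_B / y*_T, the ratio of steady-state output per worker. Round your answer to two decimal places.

Steady-state y* = [s/(n + δ)]^(α/(1−α)), so the ratio is [ (s_B/(n + δ)_B) / (s_T/(n + δ)_T) ]^0.8182.
s_B/(n + δ)_B = 0.30/0.036 = 8.3333; s_T/(n + δ)_T = 0.30/0.111 = 2.7027.
Ratio = (8.3333/2.7027)^0.8182 = 3.0833^0.8182 ≈ 2.5125

ratio ≈ 2.51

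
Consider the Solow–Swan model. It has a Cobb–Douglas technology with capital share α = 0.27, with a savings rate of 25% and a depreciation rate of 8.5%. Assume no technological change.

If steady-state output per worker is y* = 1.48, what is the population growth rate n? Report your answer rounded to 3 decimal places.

Steady state requires s·f(k) = (n + δ)·k, i.e. s·k^α = (n + δ)·k.
Since y* = [s/(n + δ)]^(α/(1−α)), we have s/(n + δ) = (y*)^((1−α)/α) = 1.48^2.7037 = 2.8863.
Therefore n + δ = s / 2.8863 = 0.25 / 2.8863 = 0.0866, so n = 0.0866 − 0.085 = 0.0016.

n ≈ 0.002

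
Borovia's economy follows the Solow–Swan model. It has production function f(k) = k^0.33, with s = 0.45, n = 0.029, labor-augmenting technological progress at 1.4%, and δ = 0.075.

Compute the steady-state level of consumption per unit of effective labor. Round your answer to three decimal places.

In steady state, investment equals break-even investment: s·k^α = (n + g + δ)·k.
Dividing both sides by k: k^(1−α) = s / (n + g + δ).
k^0.67 = 0.45 / (0.029 + 0.014 + 0.075) = 0.45 / 0.118 = 3.8136
k* = 3.8136^(1/0.67) ≈ 7.3733
y* = (k*)^α = 7.3733^0.33 ≈ 1.9334
c* = (1 − s)·y* = (1 − 0.45) × 1.9334 ≈ 1.0634

c* ≈ 1.063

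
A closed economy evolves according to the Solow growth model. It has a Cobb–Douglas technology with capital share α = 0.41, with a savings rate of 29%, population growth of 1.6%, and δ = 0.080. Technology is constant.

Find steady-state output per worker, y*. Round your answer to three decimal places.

Steady state requires s·f(k) = (n + δ)·k, i.e. s·k^α = (n + δ)·k.
Rearranging, k^(1−α) = s / (n + δ).
k^0.59 = 0.29 / (0.016 + 0.080) = 0.29 / 0.096 = 3.0208
k* = 3.0208^(1/0.59) ≈ 6.5128
y* = (k*)^α = 6.5128^0.41 ≈ 2.1560

y* ≈ 2.156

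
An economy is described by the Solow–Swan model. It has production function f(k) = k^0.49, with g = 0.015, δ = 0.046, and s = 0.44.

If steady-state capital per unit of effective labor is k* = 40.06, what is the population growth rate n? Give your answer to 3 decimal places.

At the steady state, Δk = 0, so s·k^α = (n + g + δ)·k.
So s / (n + g + δ) = (k*)^(1−α) = 40.06^0.51 = 6.5672.
Therefore n + g + δ = s / 6.5672 = 0.44 / 6.5672 = 0.0670, so n = 0.0670 − 0.061 = 0.0060.

n ≈ 0.006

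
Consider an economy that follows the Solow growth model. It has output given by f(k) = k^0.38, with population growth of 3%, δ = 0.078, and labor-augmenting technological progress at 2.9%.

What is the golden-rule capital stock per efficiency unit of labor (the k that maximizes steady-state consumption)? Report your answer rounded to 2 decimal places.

The golden rule sets f'(k) = n + g + δ, i.e. α·k^(α−1) = n + g + δ.
So k^(1−α) = α / (n + g + δ) = 0.38 / 0.137 = 2.7737.
k_gold = 2.7737^(1/0.62) ≈ 5.1834

k_gold ≈ 5.18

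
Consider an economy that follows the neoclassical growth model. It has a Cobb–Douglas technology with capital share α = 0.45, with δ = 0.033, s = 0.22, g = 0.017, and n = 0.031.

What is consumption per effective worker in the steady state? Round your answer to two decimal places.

At the steady state, Δk = 0, so s·k^α = (n + g + δ)·k.
Dividing both sides by k: k^(1−α) = s / (n + g + δ).
k^0.55 = 0.22 / (0.031 + 0.017 + 0.033) = 0.22 / 0.081 = 2.7160
k* = 2.7160^(1/0.55) ≈ 6.1512
y* = (k*)^α = 6.1512^0.45 ≈ 2.2648
c* = (1 − s)·y* = (1 − 0.22) × 2.2648 ≈ 1.7665

c* = 1.77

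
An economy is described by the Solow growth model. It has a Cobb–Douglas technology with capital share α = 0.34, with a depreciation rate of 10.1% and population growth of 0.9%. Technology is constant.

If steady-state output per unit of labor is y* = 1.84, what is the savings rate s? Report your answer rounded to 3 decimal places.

Steady state requires s·f(k) = (n + δ)·k, i.e. s·k^α = (n + δ)·k.
Since y* = [s/(n + δ)]^(α/(1−α)), we have s/(n + δ) = (y*)^((1−α)/α) = 1.84^1.9412 = 3.2664.
Therefore s = 3.2664 × (n + δ) = 3.2664 × 0.110 = 0.3593.

s ≈ 0.359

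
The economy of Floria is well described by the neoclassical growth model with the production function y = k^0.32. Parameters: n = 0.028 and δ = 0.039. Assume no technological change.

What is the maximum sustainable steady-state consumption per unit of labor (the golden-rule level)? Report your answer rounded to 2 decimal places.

At the golden rule, f'(k) = n + δ, so α·k^(α−1) = n + δ and k_gold = (α/(n + δ))^(1/(1−α)).
k_gold = (0.32/0.067)^(1/0.68) = 4.7761^1.4706 ≈ 9.9689
c_gold = f(k_gold) − (n + δ)·k_gold = 2.0872 − 0.067×9.9689 ≈ 1.4193

c_gold ≈ 1.42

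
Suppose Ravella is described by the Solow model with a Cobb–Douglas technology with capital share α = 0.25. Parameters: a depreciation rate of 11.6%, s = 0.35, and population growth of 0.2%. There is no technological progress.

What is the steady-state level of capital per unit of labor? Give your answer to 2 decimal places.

At the steady state, Δk = 0, so s·k^α = (n + δ)·k.
Dividing both sides by k: k^(1−α) = s / (n + δ).
k^0.75 = 0.35 / (0.002 + 0.116) = 0.35 / 0.118 = 2.9661
k* = 2.9661^(1/0.75) ≈ 4.2617

k* = 4.26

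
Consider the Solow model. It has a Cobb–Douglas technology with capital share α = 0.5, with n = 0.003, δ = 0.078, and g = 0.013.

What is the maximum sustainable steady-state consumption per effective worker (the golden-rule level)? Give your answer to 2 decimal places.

At the golden rule, f'(k) = n + g + δ, so α·k^(α−1) = n + g + δ and k_gold = (α/(n + g + δ))^(1/(1−α)).
k_gold = (0.5/0.094)^(1/0.5) = 5.3191^2 ≈ 28.2928
c_gold = f(k_gold) − (n + g + δ)·k_gold = 5.3191 − 0.094×28.2928 ≈ 2.6596

c_gold ≈ 2.66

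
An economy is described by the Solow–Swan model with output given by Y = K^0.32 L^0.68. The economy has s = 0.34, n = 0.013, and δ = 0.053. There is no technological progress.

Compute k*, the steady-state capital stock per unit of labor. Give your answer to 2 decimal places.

k* = 11.14

At the steady state, Δk = 0, so s·k^α = (n + δ)·k.
Rearranging, k^(1−α) = s / (n + δ).
k^0.68 = 0.34 / (0.013 + 0.053) = 0.34 / 0.066 = 5.1515
k* = 5.1515^(1/0.68) ≈ 11.1420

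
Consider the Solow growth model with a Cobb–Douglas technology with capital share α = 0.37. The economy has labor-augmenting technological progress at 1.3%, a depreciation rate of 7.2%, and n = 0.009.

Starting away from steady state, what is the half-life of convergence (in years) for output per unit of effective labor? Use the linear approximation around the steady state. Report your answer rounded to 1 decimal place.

t_½ ≈ 11.7 years

Near the steady state the convergence rate is λ = (1 − α)(n + g + δ).
λ = (1 − 0.37) × 0.094 = 0.63 × 0.094 = 0.05922
Half-life = ln 2 / λ = 0.6931 / 0.05922 ≈ 11.70 years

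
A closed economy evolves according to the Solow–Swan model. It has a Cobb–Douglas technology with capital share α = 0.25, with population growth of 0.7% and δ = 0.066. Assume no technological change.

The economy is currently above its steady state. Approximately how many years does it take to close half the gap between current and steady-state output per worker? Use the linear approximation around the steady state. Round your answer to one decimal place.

half-life ≈ 12.7 years

Near the steady state the convergence rate is λ = (1 − α)(n + δ).
λ = (1 − 0.25) × 0.073 = 0.75 × 0.073 = 0.05475
Half-life = ln 2 / λ = 0.6931 / 0.05475 ≈ 12.66 years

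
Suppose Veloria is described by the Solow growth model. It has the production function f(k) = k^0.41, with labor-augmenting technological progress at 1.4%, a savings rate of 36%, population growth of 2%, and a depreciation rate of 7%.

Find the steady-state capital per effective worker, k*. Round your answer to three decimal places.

At the steady state, Δk = 0, so s·k^α = (n + g + δ)·k.
Dividing both sides by k: k^(1−α) = s / (n + g + δ).
k^0.59 = 0.36 / (0.020 + 0.014 + 0.070) = 0.36 / 0.104 = 3.4615
k* = 3.4615^(1/0.59) ≈ 8.2037

k* = 8.204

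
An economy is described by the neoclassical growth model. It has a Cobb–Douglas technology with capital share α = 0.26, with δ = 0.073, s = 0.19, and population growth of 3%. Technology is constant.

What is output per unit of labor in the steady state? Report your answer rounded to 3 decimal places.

y* ≈ 1.240

In steady state, investment equals break-even investment: s·k^α = (n + δ)·k.
Dividing both sides by k: k^(1−α) = s / (n + δ).
k^0.74 = 0.19 / (0.030 + 0.073) = 0.19 / 0.103 = 1.8447
k* = 1.8447^(1/0.74) ≈ 2.2875
y* = (k*)^α = 2.2875^0.26 ≈ 1.2400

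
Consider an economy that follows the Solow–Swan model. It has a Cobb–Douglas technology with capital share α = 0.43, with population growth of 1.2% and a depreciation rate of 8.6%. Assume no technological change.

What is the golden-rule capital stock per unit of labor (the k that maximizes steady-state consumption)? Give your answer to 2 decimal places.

The golden rule sets f'(k) = n + δ, i.e. α·k^(α−1) = n + δ.
So k^(1−α) = α / (n + δ) = 0.43 / 0.098 = 4.3878.
k_gold = 4.3878^(1/0.57) ≈ 13.3890

k_gold ≈ 13.39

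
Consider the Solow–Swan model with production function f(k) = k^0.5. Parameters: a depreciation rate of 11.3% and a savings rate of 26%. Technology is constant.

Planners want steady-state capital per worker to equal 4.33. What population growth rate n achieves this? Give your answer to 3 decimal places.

n ≈ 0.012

At the steady state, Δk = 0, so s·k^α = (n + δ)·k.
So s / (n + δ) = (k*)^(1−α) = 4.33^0.5 = 2.0809.
Therefore n + δ = s / 2.0809 = 0.26 / 2.0809 = 0.1249, so n = 0.1249 − 0.113 = 0.0119.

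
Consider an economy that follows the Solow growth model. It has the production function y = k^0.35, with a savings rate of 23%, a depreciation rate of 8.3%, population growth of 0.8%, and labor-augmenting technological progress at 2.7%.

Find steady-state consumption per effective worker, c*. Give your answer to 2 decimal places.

c* ≈ 1.10

At the steady state, Δk = 0, so s·k^α = (n + g + δ)·k.
Dividing both sides by k: k^(1−α) = s / (n + g + δ).
k^0.65 = 0.23 / (0.008 + 0.027 + 0.083) = 0.23 / 0.118 = 1.9492
k* = 1.9492^(1/0.65) ≈ 2.7921
y* = (k*)^α = 2.7921^0.35 ≈ 1.4324
c* = (1 − s)·y* = (1 − 0.23) × 1.4324 ≈ 1.1029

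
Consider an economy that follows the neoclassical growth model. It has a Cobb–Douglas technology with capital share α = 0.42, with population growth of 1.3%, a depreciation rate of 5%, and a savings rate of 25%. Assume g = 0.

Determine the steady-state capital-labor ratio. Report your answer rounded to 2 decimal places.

k* ≈ 10.77

At the steady state, Δk = 0, so s·k^α = (n + δ)·k.
Rearranging, k^(1−α) = s / (n + δ).
k^0.58 = 0.25 / (0.013 + 0.050) = 0.25 / 0.063 = 3.9683
k* = 3.9683^(1/0.58) ≈ 10.7666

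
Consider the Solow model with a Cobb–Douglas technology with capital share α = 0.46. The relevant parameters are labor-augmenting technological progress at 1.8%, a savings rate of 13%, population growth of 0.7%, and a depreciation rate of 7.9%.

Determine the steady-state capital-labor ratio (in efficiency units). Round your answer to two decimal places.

k* ≈ 1.51

Steady state requires s·f(k) = (n + g + δ)·k, i.e. s·k^α = (n + g + δ)·k.
Rearranging, k^(1−α) = s / (n + g + δ).
k^0.54 = 0.13 / (0.007 + 0.018 + 0.079) = 0.13 / 0.104 = 1.2500
k* = 1.2500^(1/0.54) ≈ 1.5117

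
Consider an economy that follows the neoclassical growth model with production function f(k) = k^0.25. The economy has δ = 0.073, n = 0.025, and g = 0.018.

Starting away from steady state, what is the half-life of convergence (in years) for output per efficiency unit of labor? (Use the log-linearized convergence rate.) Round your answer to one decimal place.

Near the steady state the convergence rate is λ = (1 − α)(n + g + δ).
λ = (1 − 0.25) × 0.116 = 0.75 × 0.116 = 0.0870
Half-life = ln 2 / λ = 0.6931 / 0.0870 ≈ 7.97 years

about 8.0 years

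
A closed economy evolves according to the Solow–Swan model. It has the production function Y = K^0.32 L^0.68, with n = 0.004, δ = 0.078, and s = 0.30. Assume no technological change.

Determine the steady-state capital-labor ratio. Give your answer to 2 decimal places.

k* = 6.74

At the steady state, Δk = 0, so s·k^α = (n + δ)·k.
Dividing both sides by k: k^(1−α) = s / (n + δ).
k^0.68 = 0.30 / (0.004 + 0.078) = 0.30 / 0.082 = 3.6585
k* = 3.6585^(1/0.68) ≈ 6.7358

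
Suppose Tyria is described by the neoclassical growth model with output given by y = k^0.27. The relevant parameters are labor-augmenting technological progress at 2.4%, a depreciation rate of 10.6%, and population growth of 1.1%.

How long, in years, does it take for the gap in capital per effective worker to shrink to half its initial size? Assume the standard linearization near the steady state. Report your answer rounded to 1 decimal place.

Near the steady state the convergence rate is λ = (1 − α)(n + g + δ).
λ = (1 − 0.27) × 0.141 = 0.73 × 0.141 = 0.10293
Half-life = ln 2 / λ = 0.6931 / 0.10293 ≈ 6.73 years

t_½ ≈ 6.7 years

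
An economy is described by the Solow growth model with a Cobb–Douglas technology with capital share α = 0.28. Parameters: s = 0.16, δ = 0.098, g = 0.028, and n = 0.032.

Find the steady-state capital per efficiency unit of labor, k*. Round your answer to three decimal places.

k* ≈ 1.018

In steady state, investment equals break-even investment: s·k^α = (n + g + δ)·k.
Rearranging, k^(1−α) = s / (n + g + δ).
k^0.72 = 0.16 / (0.032 + 0.028 + 0.098) = 0.16 / 0.158 = 1.0127
k* = 1.0127^(1/0.72) ≈ 1.0177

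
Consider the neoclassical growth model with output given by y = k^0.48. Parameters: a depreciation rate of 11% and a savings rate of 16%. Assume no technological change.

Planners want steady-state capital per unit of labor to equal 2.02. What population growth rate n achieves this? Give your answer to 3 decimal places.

n ≈ 0.001

At the steady state, Δk = 0, so s·k^α = (n + δ)·k.
So s / (n + δ) = (k*)^(1−α) = 2.02^0.52 = 1.4414.
Therefore n + δ = s / 1.4414 = 0.16 / 1.4414 = 0.1110, so n = 0.1110 − 0.110 = 0.0010.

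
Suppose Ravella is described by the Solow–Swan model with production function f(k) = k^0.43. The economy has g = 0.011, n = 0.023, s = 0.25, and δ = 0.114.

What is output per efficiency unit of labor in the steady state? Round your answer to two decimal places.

y* = 1.49

Steady state requires s·f(k) = (n + g + δ)·k, i.e. s·k^α = (n + g + δ)·k.
Rearranging, k^(1−α) = s / (n + g + δ).
k^0.57 = 0.25 / (0.023 + 0.011 + 0.114) = 0.25 / 0.148 = 1.6892
k* = 1.6892^(1/0.57) ≈ 2.5087
y* = (k*)^α = 2.5087^0.43 ≈ 1.4851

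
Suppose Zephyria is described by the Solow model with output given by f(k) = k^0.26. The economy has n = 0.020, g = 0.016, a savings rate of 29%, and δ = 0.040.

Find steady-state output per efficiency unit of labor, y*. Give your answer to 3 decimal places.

At the steady state, Δk = 0, so s·k^α = (n + g + δ)·k.
Rearranging, k^(1−α) = s / (n + g + δ).
k^0.74 = 0.29 / (0.020 + 0.016 + 0.040) = 0.29 / 0.076 = 3.8158
k* = 3.8158^(1/0.74) ≈ 6.1084
y* = (k*)^α = 6.1084^0.26 ≈ 1.6008

y* = 1.601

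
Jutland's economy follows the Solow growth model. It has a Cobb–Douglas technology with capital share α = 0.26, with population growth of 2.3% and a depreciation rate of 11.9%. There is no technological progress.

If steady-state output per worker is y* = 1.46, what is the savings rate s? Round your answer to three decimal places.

Steady state requires s·f(k) = (n + δ)·k, i.e. s·k^α = (n + δ)·k.
Since y* = [s/(n + δ)]^(α/(1−α)), we have s/(n + δ) = (y*)^((1−α)/α) = 1.46^2.8462 = 2.9362.
Therefore s = 2.9362 × (n + δ) = 2.9362 × 0.142 = 0.4169.

s ≈ 0.417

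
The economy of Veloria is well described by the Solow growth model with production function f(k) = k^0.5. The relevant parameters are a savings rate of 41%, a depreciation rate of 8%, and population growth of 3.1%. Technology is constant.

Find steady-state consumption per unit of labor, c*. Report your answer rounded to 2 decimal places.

In steady state, investment equals break-even investment: s·k^α = (n + δ)·k.
Rearranging, k^(1−α) = s / (n + δ).
k^0.5 = 0.41 / (0.031 + 0.080) = 0.41 / 0.111 = 3.6937
k* = 3.6937^(1/0.5) ≈ 13.6434
y* = (k*)^α = 13.6434^0.5 ≈ 3.6937
c* = (1 − s)·y* = (1 − 0.41) × 3.6937 ≈ 2.1793

c* = 2.18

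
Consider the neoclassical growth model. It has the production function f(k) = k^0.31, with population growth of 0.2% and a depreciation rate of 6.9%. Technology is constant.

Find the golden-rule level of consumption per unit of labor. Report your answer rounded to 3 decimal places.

At the golden rule, f'(k) = n + δ, so α·k^(α−1) = n + δ and k_gold = (α/(n + δ))^(1/(1−α)).
k_gold = (0.31/0.071)^(1/0.69) = 4.3662^1.4493 ≈ 8.4665
c_gold = f(k_gold) − (n + δ)·k_gold = 1.9390 − 0.071×8.4665 ≈ 1.3379

c_gold ≈ 1.338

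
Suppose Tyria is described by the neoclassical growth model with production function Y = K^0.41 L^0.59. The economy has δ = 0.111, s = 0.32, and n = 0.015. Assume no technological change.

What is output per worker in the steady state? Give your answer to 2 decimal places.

At the steady state, Δk = 0, so s·k^α = (n + δ)·k.
Dividing both sides by k: k^(1−α) = s / (n + δ).
k^0.59 = 0.32 / (0.015 + 0.111) = 0.32 / 0.126 = 2.5397
k* = 2.5397^(1/0.59) ≈ 4.8537
y* = (k*)^α = 4.8537^0.41 ≈ 1.9111

y* ≈ 1.91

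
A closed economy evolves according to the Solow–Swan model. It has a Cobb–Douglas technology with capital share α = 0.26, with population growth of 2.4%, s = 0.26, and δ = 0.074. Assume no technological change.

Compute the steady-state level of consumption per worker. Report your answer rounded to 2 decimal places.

c* = 1.04

Steady state requires s·f(k) = (n + δ)·k, i.e. s·k^α = (n + δ)·k.
Dividing both sides by k: k^(1−α) = s / (n + δ).
k^0.74 = 0.26 / (0.024 + 0.074) = 0.26 / 0.098 = 2.6531
k* = 2.6531^(1/0.74) ≈ 3.7380
y* = (k*)^α = 3.7380^0.26 ≈ 1.4089
c* = (1 − s)·y* = (1 − 0.26) × 1.4089 ≈ 1.0426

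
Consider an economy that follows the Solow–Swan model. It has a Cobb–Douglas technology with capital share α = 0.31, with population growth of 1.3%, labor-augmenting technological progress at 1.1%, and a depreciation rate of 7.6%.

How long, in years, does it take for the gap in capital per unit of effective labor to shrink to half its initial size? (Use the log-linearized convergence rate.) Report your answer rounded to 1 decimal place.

Near the steady state the convergence rate is λ = (1 − α)(n + g + δ).
λ = (1 − 0.31) × 0.100 = 0.69 × 0.100 = 0.0690
Half-life = ln 2 / λ = 0.6931 / 0.0690 ≈ 10.04 years

about 10.0 years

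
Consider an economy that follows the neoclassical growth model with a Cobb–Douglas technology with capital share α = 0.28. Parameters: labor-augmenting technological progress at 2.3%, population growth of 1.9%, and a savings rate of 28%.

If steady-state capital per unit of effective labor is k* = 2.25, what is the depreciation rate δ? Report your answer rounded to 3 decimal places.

Steady state requires s·f(k) = (n + g + δ)·k, i.e. s·k^α = (n + g + δ)·k.
So s / (n + g + δ) = (k*)^(1−α) = 2.25^0.72 = 1.7930.
Therefore n + g + δ = s / 1.7930 = 0.28 / 1.7930 = 0.1562, so δ = 0.1562 − 0.042 = 0.1142.

δ ≈ 0.114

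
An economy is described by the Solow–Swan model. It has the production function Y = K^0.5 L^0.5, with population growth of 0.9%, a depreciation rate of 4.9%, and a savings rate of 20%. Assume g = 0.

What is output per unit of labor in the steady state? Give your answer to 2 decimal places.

y* = 3.45

In steady state, investment equals break-even investment: s·k^α = (n + δ)·k.
Dividing both sides by k: k^(1−α) = s / (n + δ).
k^0.5 = 0.20 / (0.009 + 0.049) = 0.20 / 0.058 = 3.4483
k* = 3.4483^(1/0.5) ≈ 11.8908
y* = (k*)^α = 11.8908^0.5 ≈ 3.4483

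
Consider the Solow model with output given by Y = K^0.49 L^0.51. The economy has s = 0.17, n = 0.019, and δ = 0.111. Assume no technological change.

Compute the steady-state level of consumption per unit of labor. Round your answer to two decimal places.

c* = 1.07

Steady state requires s·f(k) = (n + δ)·k, i.e. s·k^α = (n + δ)·k.
Rearranging, k^(1−α) = s / (n + δ).
k^0.51 = 0.17 / (0.019 + 0.111) = 0.17 / 0.130 = 1.3077
k* = 1.3077^(1/0.51) ≈ 1.6922
y* = (k*)^α = 1.6922^0.49 ≈ 1.2940
c* = (1 − s)·y* = (1 − 0.17) × 1.2940 ≈ 1.0740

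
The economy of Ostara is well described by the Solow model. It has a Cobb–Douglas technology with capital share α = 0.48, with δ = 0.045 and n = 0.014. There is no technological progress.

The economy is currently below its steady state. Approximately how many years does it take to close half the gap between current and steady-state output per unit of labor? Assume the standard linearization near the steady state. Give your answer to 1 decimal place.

half-life ≈ 22.6 years

Near the steady state the convergence rate is λ = (1 − α)(n + δ).
λ = (1 − 0.48) × 0.059 = 0.52 × 0.059 = 0.03068
Half-life = ln 2 / λ = 0.6931 / 0.03068 ≈ 22.59 years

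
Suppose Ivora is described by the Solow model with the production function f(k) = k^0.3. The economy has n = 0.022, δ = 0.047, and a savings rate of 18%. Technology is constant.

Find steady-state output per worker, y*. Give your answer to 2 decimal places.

In steady state, investment equals break-even investment: s·k^α = (n + δ)·k.
Dividing both sides by k: k^(1−α) = s / (n + δ).
k^0.7 = 0.18 / (0.022 + 0.047) = 0.18 / 0.069 = 2.6087
k* = 2.6087^(1/0.7) ≈ 3.9345
y* = (k*)^α = 3.9345^0.3 ≈ 1.5082

y* = 1.51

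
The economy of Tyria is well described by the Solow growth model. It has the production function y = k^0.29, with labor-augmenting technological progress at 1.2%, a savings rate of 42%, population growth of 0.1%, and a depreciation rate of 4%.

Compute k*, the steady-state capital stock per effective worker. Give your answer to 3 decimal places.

In steady state, investment equals break-even investment: s·k^α = (n + g + δ)·k.
Dividing both sides by k: k^(1−α) = s / (n + g + δ).
k^0.71 = 0.42 / (0.001 + 0.012 + 0.040) = 0.42 / 0.053 = 7.9245
k* = 7.9245^(1/0.71) ≈ 18.4568

k* ≈ 18.457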